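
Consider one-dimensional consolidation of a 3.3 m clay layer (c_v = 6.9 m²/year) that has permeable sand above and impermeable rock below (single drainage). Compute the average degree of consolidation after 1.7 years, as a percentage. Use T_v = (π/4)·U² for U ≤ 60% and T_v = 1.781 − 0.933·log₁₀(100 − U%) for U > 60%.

U ≈ 94.3 %

Drainage path length: H_d = H = 3.3 m (single drainage).
T_v = c_v·t/H_d² = 6.9×1.7/3.3² = 1.0771.
T_v = 1.0771 corresponds to the U > 60% branch:
U = 1 − 10^((1.781 − T_v)/0.933)/100 = 0.9432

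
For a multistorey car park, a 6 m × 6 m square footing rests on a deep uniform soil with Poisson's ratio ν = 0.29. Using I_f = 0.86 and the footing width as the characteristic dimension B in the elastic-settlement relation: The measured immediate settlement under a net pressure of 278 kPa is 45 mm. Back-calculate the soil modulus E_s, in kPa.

S_e = q·B·(1−ν²)/E_s · I_f  ⇒  E_s = q·B·(1−ν²)·I_f / S_e.
E_s = 278 × 6 × 0.9159 × 0.86 / 0.045 = 29200 kPa

E_s ≈ 29200 kPa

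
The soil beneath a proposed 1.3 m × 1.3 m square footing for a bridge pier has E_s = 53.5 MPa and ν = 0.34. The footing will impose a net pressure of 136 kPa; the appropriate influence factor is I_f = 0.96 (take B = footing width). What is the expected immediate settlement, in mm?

Immediate (elastic) settlement: S_e = q·B·(1−ν²)/E_s · I_f.
E_s = 53.5 MPa = 53500 kPa.
S_e = 136 × 1.3 × (1 − 0.34²) / 53500 × 0.96
    = 136 × 1.3 × 0.8844 / 53500 × 0.96
    = 0.002806 m = 2.806 mm

S_e ≈ 2.81 mm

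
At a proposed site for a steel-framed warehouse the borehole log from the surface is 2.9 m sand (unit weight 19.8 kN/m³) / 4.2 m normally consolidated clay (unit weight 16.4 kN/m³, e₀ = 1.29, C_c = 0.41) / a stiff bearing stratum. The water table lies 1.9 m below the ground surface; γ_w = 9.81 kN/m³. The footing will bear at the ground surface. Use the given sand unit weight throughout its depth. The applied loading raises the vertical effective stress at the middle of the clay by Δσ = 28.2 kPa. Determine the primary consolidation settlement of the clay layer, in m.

Mid-depth of clay below the ground surface: z = 2.9 + 4.2/2 = 5 m.
Total vertical stress at mid-clay: σ_v = 19.8×2.9 + 16.4×2.1 = 91.86 kPa.
Pore pressure: u = 9.81×(5 − 1.9) = 30.411 kPa.
Initial effective stress: σ'_0 = σ_v − u = 91.86 − 30.411 = 61.449 kPa.
Final effective stress: σ'_f = σ'_0 + Δσ = 61.449 + 28.2 = 89.649 kPa.
Normally consolidated clay, so the full stress increment lies on the virgin compression line:
S_c = C_c·H/(1+e₀)·log₁₀(σ'_f/σ'_0) = 0.41×4.2/(1+1.29)×log₁₀(89.649/61.449)
    = 0.75197 × 0.16403 = 0.1233 m

S_c ≈ 0.123 m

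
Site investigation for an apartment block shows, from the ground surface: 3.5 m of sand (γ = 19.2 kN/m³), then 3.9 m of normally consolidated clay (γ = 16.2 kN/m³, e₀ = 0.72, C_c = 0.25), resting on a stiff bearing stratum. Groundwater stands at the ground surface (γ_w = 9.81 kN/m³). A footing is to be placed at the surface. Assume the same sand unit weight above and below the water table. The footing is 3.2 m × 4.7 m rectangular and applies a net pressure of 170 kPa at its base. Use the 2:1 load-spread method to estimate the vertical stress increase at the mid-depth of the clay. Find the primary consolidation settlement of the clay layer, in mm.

S_c ≈ 122 mm

Mid-depth of clay below the ground surface: z = 3.5 + 3.9/2 = 5.45 m.
Total vertical stress at mid-clay: σ_v = 19.2×3.5 + 16.2×1.95 = 98.79 kPa.
Pore pressure: u = 9.81×(5.45 − 0) = 53.465 kPa.
Initial effective stress: σ'_0 = σ_v − u = 98.79 − 53.465 = 45.325 kPa.
Stress increase at mid-clay by the 2:1 spreading method:
Δσ = qBL/((B+z)(L+z)) = 170×3.2×4.7/((3.2+5.45)(4.7+5.45)) = 29.122 kPa
Final effective stress: σ'_f = σ'_0 + Δσ = 45.325 + 29.122 = 74.447 kPa.
Normally consolidated clay, so the full stress increment lies on the virgin compression line:
S_c = C_c·H/(1+e₀)·log₁₀(σ'_f/σ'_0) = 0.25×3.9/(1+0.72)×log₁₀(74.447/45.325)
    = 0.56686 × 0.21551 = 0.1222 m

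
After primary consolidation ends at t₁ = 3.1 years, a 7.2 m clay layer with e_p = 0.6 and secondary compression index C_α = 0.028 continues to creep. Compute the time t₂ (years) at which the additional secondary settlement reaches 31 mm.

t₂ ≈ 5.46 years

S_s = C_α·H/(1+e_p)·log₁₀(t₂/t₁) ⇒ log₁₀(t₂/t₁) = S_s·(1+e_p)/(C_α·H).
log₁₀(t₂/t₁) = 0.031 × (1+0.6) / (0.028×7.2) = 0.246
t₂ = t₁ × 10^0.246 = 3.1 × 1.762 = 5.463 years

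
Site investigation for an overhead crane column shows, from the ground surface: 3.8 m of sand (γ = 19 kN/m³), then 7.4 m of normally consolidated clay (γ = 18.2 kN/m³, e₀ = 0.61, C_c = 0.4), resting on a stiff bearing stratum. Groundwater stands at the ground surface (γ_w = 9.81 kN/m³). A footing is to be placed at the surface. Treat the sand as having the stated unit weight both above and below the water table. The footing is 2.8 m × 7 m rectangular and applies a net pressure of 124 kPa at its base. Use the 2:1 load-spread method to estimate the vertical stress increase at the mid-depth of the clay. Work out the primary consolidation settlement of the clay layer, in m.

S_c ≈ 0.176 m

Mid-depth of clay below the ground surface: z = 3.8 + 7.4/2 = 7.5 m.
Total vertical stress at mid-clay: σ_v = 19×3.8 + 18.2×3.7 = 139.54 kPa.
Pore pressure: u = 9.81×(7.5 − 0) = 73.575 kPa.
Initial effective stress: σ'_0 = σ_v − u = 139.54 − 73.575 = 65.965 kPa.
Stress increase at mid-clay by the 2:1 spreading method:
Δσ = qBL/((B+z)(L+z)) = 124×2.8×7/((2.8+7.5)(7+7.5)) = 16.273 kPa
Final effective stress: σ'_f = σ'_0 + Δσ = 65.965 + 16.273 = 82.238 kPa.
Normally consolidated clay, so the full stress increment lies on the virgin compression line:
S_c = C_c·H/(1+e₀)·log₁₀(σ'_f/σ'_0) = 0.4×7.4/(1+0.61)×log₁₀(82.238/65.965)
    = 1.8385 × 0.095759 = 0.1761 m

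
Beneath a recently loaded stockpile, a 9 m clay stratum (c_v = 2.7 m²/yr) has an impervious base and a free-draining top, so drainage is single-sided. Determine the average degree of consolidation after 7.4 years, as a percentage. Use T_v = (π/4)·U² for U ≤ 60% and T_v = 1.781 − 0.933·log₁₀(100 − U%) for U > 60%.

Drainage path length: H_d = H = 9 m (single drainage).
T_v = c_v·t/H_d² = 2.7×7.4/9² = 0.24667.
T_v = 0.24667 corresponds to the U ≤ 60% branch:
U = √(4T_v/π) = 0.5604

U ≈ 56 %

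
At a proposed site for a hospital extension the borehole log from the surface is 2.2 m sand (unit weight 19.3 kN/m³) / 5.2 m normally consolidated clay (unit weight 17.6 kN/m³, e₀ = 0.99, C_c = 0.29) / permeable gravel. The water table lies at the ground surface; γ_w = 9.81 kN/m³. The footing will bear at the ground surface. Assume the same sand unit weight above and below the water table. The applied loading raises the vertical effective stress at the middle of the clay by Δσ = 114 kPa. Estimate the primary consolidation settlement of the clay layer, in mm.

S_c ≈ 437 mm

Mid-depth of clay below the ground surface: z = 2.2 + 5.2/2 = 4.8 m.
Total vertical stress at mid-clay: σ_v = 19.3×2.2 + 17.6×2.6 = 88.22 kPa.
Pore pressure: u = 9.81×(4.8 − 0) = 47.088 kPa.
Initial effective stress: σ'_0 = σ_v − u = 88.22 − 47.088 = 41.132 kPa.
Final effective stress: σ'_f = σ'_0 + Δσ = 41.132 + 114 = 155.13 kPa.
Normally consolidated clay, so the full stress increment lies on the virgin compression line:
S_c = C_c·H/(1+e₀)·log₁₀(σ'_f/σ'_0) = 0.29×5.2/(1+0.99)×log₁₀(155.13/41.132)
    = 0.75779 × 0.57652 = 0.4369 m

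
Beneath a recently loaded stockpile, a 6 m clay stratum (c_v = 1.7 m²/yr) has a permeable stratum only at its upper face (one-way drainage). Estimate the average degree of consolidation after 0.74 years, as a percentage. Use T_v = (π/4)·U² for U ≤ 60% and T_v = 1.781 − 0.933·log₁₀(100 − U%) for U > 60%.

U ≈ 21.1 %

Drainage path length: H_d = H = 6 m (single drainage).
T_v = c_v·t/H_d² = 1.7×0.74/6² = 0.034944.
T_v = 0.034944 corresponds to the U ≤ 60% branch:
U = √(4T_v/π) = 0.2109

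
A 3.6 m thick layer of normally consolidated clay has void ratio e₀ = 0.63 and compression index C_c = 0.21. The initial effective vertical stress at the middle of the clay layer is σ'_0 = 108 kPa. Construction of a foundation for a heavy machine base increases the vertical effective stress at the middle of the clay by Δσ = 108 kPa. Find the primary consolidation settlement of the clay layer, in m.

Final effective stress: σ'_f = σ'_0 + Δσ = 108 + 108 = 216 kPa.
Normally consolidated clay, so the full stress increment lies on the virgin compression line:
S_c = C_c·H/(1+e₀)·log₁₀(σ'_f/σ'_0) = 0.21×3.6/(1+0.63)×log₁₀(216/108)
    = 0.4638 × 0.30103 = 0.1396 m

S_c ≈ 0.14 m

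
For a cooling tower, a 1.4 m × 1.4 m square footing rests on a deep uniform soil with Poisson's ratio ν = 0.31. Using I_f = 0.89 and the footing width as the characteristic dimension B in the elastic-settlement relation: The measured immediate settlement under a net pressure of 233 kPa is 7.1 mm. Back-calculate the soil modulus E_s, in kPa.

S_e = q·B·(1−ν²)/E_s · I_f  ⇒  E_s = q·B·(1−ν²)·I_f / S_e.
E_s = 233 × 1.4 × 0.9039 × 0.89 / 0.0071 = 36960 kPa

E_s ≈ 37000 kPa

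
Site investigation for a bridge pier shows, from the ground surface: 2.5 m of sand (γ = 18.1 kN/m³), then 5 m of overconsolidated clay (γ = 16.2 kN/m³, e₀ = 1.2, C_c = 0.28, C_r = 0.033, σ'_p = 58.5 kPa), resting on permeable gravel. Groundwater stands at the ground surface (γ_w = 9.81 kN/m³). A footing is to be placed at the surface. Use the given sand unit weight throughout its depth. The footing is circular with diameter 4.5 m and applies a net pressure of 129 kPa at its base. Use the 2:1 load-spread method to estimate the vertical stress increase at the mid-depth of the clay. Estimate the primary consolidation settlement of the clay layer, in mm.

Mid-depth of clay below the ground surface: z = 2.5 + 5/2 = 5 m.
Total vertical stress at mid-clay: σ_v = 18.1×2.5 + 16.2×2.5 = 85.75 kPa.
Pore pressure: u = 9.81×(5 − 0) = 49.05 kPa.
Initial effective stress: σ'_0 = σ_v − u = 85.75 − 49.05 = 36.7 kPa.
Stress increase at mid-clay by the 2:1 spreading method:
Δσ ≈ qD²/(D+z)² = 129×4.5²/(4.5+5)² = 28.945 kPa
Final effective stress: σ'_f = 36.7 + 28.945 = 65.645 kPa.
σ'_f = 65.645 > σ'_p = 58.5 kPa, so the stress path crosses the preconsolidation pressure — recompression up to σ'_p, then virgin compression beyond:
S_c = H/(1+e₀)·[C_r·log₁₀(σ'_p/σ'_0) + C_c·log₁₀(σ'_f/σ'_p)]
    = 5/2.2 × [0.033×log₁₀(58.5/36.7) + 0.28×log₁₀(65.645/58.5)]
    = 2.2727 × [0.0066822 + 0.014013] = 0.04703 m

S_c ≈ 47 mm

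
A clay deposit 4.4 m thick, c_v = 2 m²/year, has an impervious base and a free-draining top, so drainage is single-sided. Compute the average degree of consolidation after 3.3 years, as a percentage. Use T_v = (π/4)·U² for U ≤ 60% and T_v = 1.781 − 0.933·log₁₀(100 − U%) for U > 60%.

U ≈ 65 %

Drainage path length: H_d = H = 4.4 m (single drainage).
T_v = c_v·t/H_d² = 2×3.3/4.4² = 0.34091.
T_v = 0.34091 corresponds to the U > 60% branch:
U = 1 − 10^((1.781 − T_v)/0.933)/100 = 0.6505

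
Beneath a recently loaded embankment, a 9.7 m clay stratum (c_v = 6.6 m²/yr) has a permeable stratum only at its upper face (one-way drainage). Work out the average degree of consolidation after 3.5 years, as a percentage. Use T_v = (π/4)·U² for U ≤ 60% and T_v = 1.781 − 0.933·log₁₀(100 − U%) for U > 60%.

U ≈ 55.9 %

Drainage path length: H_d = H = 9.7 m (single drainage).
T_v = c_v·t/H_d² = 6.6×3.5/9.7² = 0.24551.
T_v = 0.24551 corresponds to the U ≤ 60% branch:
U = √(4T_v/π) = 0.5591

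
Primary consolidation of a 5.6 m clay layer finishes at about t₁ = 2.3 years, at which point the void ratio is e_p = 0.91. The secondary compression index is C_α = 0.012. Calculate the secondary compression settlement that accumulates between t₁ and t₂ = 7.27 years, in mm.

S_s ≈ 17.6 mm

Secondary compression: S_s = C_α·H/(1+e_p)·log₁₀(t₂/t₁)
S_s = 0.012×5.6/(1+0.91)×log₁₀(7.27/2.3)
    = 0.03518 × 0.4998 = 0.01758 m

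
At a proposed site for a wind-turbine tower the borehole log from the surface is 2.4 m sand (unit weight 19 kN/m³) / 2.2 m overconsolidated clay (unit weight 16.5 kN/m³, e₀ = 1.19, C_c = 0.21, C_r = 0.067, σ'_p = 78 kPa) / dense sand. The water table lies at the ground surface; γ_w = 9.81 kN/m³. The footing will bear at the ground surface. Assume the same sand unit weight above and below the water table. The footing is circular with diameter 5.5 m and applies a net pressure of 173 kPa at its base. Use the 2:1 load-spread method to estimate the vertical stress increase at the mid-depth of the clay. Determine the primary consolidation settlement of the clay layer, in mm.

Mid-depth of clay below the ground surface: z = 2.4 + 2.2/2 = 3.5 m.
Total vertical stress at mid-clay: σ_v = 19×2.4 + 16.5×1.1 = 63.75 kPa.
Pore pressure: u = 9.81×(3.5 − 0) = 34.335 kPa.
Initial effective stress: σ'_0 = σ_v − u = 63.75 − 34.335 = 29.415 kPa.
Stress increase at mid-clay by the 2:1 spreading method:
Δσ ≈ qD²/(D+z)² = 173×5.5²/(5.5+3.5)² = 64.608 kPa
Final effective stress: σ'_f = 29.415 + 64.608 = 94.023 kPa.
σ'_f = 94.023 > σ'_p = 78 kPa, so the stress path crosses the preconsolidation pressure — recompression up to σ'_p, then virgin compression beyond:
S_c = H/(1+e₀)·[C_r·log₁₀(σ'_p/σ'_0) + C_c·log₁₀(σ'_f/σ'_p)]
    = 2.2/2.19 × [0.067×log₁₀(78/29.415) + 0.21×log₁₀(94.023/78)]
    = 1.0046 × [0.028376 + 0.017039] = 0.04562 m

S_c ≈ 45.6 mm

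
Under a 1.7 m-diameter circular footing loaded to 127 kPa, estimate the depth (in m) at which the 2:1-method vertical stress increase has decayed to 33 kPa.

z ≈ 1.63 m

2:1 spreading — at depth z the loaded area has grown by z in each plan dimension:
qD²/(D+z)² = Δσ_z ⇒ z = D(√(q/Δσ_z) − 1) = 1.7×(√(127/33) − 1) = 1.635 m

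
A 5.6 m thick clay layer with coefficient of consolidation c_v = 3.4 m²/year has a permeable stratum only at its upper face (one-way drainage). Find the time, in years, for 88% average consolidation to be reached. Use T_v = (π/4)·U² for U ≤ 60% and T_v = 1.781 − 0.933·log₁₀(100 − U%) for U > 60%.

t ≈ 7.14 years

Drainage path length: H_d = H = 5.6 m (single drainage).
U > 60%: T_v = 1.781 − 0.933·log₁₀(100 − 88) = 0.77412.
t = T_v·H_d²/c_v = 0.77412×5.6²/3.4 = 7.14 years.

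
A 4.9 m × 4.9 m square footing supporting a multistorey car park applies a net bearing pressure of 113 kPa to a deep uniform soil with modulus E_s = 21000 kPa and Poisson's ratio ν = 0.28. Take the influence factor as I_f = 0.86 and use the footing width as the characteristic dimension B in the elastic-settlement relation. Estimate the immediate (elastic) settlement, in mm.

S_e ≈ 20.9 mm

Immediate (elastic) settlement: S_e = q·B·(1−ν²)/E_s · I_f.
S_e = 113 × 4.9 × (1 − 0.28²) / 21000 × 0.86
    = 113 × 4.9 × 0.9216 / 21000 × 0.86
    = 0.0209 m = 20.9 mm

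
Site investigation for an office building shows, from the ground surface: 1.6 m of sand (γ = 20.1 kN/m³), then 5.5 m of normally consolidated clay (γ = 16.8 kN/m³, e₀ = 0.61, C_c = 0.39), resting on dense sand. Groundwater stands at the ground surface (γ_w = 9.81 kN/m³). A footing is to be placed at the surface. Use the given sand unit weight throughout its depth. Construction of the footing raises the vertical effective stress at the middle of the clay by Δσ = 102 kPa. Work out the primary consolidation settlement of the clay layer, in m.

S_c ≈ 0.781 m

Mid-depth of clay below the ground surface: z = 1.6 + 5.5/2 = 4.35 m.
Total vertical stress at mid-clay: σ_v = 20.1×1.6 + 16.8×2.75 = 78.36 kPa.
Pore pressure: u = 9.81×(4.35 − 0) = 42.673 kPa.
Initial effective stress: σ'_0 = σ_v − u = 78.36 − 42.673 = 35.687 kPa.
Final effective stress: σ'_f = σ'_0 + Δσ = 35.687 + 102 = 137.69 kPa.
Normally consolidated clay, so the full stress increment lies on the virgin compression line:
S_c = C_c·H/(1+e₀)·log₁₀(σ'_f/σ'_0) = 0.39×5.5/(1+0.61)×log₁₀(137.69/35.687)
    = 1.3323 × 0.58639 = 0.7812 m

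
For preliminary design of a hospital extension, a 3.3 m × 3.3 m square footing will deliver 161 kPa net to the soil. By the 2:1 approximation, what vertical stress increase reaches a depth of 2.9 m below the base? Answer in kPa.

Δσ_z ≈ 45.6 kPa

By the 2:1 method the load spreads at 1 horizontal : 2 vertical, so at depth z the loaded area has grown by z in each plan dimension:
Δσ = qBL/((B+z)(L+z)) = 161×3.3×3.3/((3.3+2.9)(3.3+2.9)) = 45.611 kPa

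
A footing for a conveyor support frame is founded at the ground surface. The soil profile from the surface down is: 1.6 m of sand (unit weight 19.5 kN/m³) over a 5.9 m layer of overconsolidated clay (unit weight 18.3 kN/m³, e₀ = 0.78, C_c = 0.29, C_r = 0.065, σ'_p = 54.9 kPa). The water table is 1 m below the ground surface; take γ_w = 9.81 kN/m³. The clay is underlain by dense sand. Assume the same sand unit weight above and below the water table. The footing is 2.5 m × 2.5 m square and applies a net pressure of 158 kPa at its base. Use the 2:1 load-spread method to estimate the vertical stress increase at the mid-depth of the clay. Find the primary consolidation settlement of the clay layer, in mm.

Mid-depth of clay below the ground surface: z = 1.6 + 5.9/2 = 4.55 m.
Total vertical stress at mid-clay: σ_v = 19.5×1.6 + 18.3×2.95 = 85.185 kPa.
Pore pressure: u = 9.81×(4.55 − 1) = 34.825 kPa.
Initial effective stress: σ'_0 = σ_v − u = 85.185 − 34.825 = 50.36 kPa.
Stress increase at mid-clay by the 2:1 spreading method:
Δσ = qBL/((B+z)(L+z)) = 158×2.5×2.5/((2.5+4.55)(2.5+4.55)) = 19.868 kPa
Final effective stress: σ'_f = 50.36 + 19.868 = 70.228 kPa.
σ'_f = 70.228 > σ'_p = 54.9 kPa, so the stress path crosses the preconsolidation pressure — recompression up to σ'_p, then virgin compression beyond:
S_c = H/(1+e₀)·[C_r·log₁₀(σ'_p/σ'_0) + C_c·log₁₀(σ'_f/σ'_p)]
    = 5.9/1.78 × [0.065×log₁₀(54.9/50.36) + 0.29×log₁₀(70.228/54.9)]
    = 3.3146 × [0.0024366 + 0.031012] = 0.1109 m

S_c ≈ 111 mm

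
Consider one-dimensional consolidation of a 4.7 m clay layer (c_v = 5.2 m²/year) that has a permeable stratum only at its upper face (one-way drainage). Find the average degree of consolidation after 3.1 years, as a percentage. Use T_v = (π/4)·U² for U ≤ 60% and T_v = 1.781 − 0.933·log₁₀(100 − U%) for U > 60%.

U ≈ 86.6 %

Drainage path length: H_d = H = 4.7 m (single drainage).
T_v = c_v·t/H_d² = 5.2×3.1/4.7² = 0.72974.
T_v = 0.72974 corresponds to the U > 60% branch:
U = 1 − 10^((1.781 − T_v)/0.933)/100 = 0.8661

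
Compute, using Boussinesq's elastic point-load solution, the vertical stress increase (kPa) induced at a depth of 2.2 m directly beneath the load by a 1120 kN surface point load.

Δσ_z ≈ 110 kPa

Boussinesq vertical stress below a point load on an elastic half-space:
Δσ_z = 3P/(2πz²) · [1 + (r/z)²]^(−5/2)
r/z = 0/2.2 = 0; [1+(r/z)²]^(−5/2) = 1.
Δσ_z = 3×1120/(2π×2.2²) × 1 = 110.49 × 1 = 110.5 kPa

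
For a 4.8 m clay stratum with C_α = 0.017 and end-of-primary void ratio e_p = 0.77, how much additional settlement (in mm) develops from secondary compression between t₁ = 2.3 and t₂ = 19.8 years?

Secondary compression: S_s = C_α·H/(1+e_p)·log₁₀(t₂/t₁)
S_s = 0.017×4.8/(1+0.77)×log₁₀(19.8/2.3)
    = 0.0461 × 0.9349 = 0.0431 m

S_s ≈ 43.1 mm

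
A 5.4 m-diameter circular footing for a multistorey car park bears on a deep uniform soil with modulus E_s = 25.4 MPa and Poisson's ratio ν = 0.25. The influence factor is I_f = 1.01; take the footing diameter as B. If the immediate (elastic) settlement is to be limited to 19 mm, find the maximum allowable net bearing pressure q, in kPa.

E_s = 25.4 MPa = 25400 kPa.
S_e = q·B·(1−ν²)/E_s · I_f  ⇒  q = S_e·E_s / (B·(1−ν²)·I_f).
q = 0.019 × 25400 / (5.4 × 0.9375 × 1.01) = 94.38 kPa

q ≈ 94.4 kPa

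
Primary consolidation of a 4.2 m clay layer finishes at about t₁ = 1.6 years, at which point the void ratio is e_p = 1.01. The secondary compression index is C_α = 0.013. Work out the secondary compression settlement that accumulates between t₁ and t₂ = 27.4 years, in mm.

Secondary compression: S_s = C_α·H/(1+e_p)·log₁₀(t₂/t₁)
S_s = 0.013×4.2/(1+1.01)×log₁₀(27.4/1.6)
    = 0.02716 × 1.234 = 0.03351 m

S_s ≈ 33.5 mm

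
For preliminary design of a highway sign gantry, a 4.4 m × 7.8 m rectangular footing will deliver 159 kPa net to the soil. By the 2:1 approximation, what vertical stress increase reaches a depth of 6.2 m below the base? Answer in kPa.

By the 2:1 method the load spreads at 1 horizontal : 2 vertical, so at depth z the loaded area has grown by z in each plan dimension:
Δσ = qBL/((B+z)(L+z)) = 159×4.4×7.8/((4.4+6.2)(7.8+6.2)) = 36.771 kPa

Δσ_z ≈ 36.8 kPa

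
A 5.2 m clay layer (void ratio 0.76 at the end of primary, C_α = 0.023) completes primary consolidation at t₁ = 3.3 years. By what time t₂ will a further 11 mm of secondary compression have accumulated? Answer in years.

S_s = C_α·H/(1+e_p)·log₁₀(t₂/t₁) ⇒ log₁₀(t₂/t₁) = S_s·(1+e_p)/(C_α·H).
log₁₀(t₂/t₁) = 0.011 × (1+0.76) / (0.023×5.2) = 0.1619
t₂ = t₁ × 10^0.1619 = 3.3 × 1.452 = 4.791 years

t₂ ≈ 4.79 years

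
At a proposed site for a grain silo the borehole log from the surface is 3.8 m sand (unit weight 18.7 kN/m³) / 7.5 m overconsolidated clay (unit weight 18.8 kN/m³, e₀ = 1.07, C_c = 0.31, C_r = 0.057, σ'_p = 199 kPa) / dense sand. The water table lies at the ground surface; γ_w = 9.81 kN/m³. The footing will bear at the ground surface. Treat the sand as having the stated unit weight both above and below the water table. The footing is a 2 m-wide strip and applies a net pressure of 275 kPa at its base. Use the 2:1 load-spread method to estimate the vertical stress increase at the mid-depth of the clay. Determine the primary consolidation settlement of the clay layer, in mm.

Mid-depth of clay below the ground surface: z = 3.8 + 7.5/2 = 7.55 m.
Total vertical stress at mid-clay: σ_v = 18.7×3.8 + 18.8×3.75 = 141.56 kPa.
Pore pressure: u = 9.81×(7.55 − 0) = 74.066 kPa.
Initial effective stress: σ'_0 = σ_v − u = 141.56 − 74.066 = 67.494 kPa.
Stress increase at mid-clay by the 2:1 spreading method:
Δσ = qB/(B+z) = 275×2/(2+7.55) = 57.592 kPa
Final effective stress: σ'_f = 67.494 + 57.592 = 125.09 kPa.
σ'_f = 125.09 ≤ σ'_p = 199 kPa, so the clay remains overconsolidated and only the recompression index applies:
S_c = C_r·H/(1+e₀)·log₁₀(σ'_f/σ'_0) = 0.057×7.5/2.07×log₁₀(125.09/67.494)
    = 0.20652 × 0.26796 = 0.05534 m

S_c ≈ 55.3 mm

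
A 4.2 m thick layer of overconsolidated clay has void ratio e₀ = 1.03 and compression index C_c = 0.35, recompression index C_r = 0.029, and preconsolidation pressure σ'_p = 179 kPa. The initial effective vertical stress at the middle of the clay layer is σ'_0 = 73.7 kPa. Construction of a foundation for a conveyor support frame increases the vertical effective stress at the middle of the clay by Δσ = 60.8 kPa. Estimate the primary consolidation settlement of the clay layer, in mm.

S_c ≈ 15.7 mm

Final effective stress: σ'_f = 73.7 + 60.8 = 134.5 kPa.
σ'_f = 134.5 ≤ σ'_p = 179 kPa, so the clay remains overconsolidated and only the recompression index applies:
S_c = C_r·H/(1+e₀)·log₁₀(σ'_f/σ'_0) = 0.029×4.2/2.03×log₁₀(134.5/73.7)
    = 0.060001 × 0.26125 = 0.01568 m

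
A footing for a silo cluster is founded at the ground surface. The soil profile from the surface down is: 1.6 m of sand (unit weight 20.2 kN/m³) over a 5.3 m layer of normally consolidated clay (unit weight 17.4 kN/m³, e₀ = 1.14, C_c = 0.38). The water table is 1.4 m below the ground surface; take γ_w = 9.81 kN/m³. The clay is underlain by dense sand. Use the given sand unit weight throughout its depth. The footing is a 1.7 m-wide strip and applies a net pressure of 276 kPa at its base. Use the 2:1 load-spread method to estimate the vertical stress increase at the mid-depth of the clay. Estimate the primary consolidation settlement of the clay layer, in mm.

Mid-depth of clay below the ground surface: z = 1.6 + 5.3/2 = 4.25 m.
Total vertical stress at mid-clay: σ_v = 20.2×1.6 + 17.4×2.65 = 78.43 kPa.
Pore pressure: u = 9.81×(4.25 − 1.4) = 27.959 kPa.
Initial effective stress: σ'_0 = σ_v − u = 78.43 − 27.959 = 50.471 kPa.
Stress increase at mid-clay by the 2:1 spreading method:
Δσ = qB/(B+z) = 276×1.7/(1.7+4.25) = 78.857 kPa
Final effective stress: σ'_f = σ'_0 + Δσ = 50.471 + 78.857 = 129.33 kPa.
Normally consolidated clay, so the full stress increment lies on the virgin compression line:
S_c = C_c·H/(1+e₀)·log₁₀(σ'_f/σ'_0) = 0.38×5.3/(1+1.14)×log₁₀(129.33/50.471)
    = 0.94112 × 0.40866 = 0.3846 m

S_c ≈ 385 mm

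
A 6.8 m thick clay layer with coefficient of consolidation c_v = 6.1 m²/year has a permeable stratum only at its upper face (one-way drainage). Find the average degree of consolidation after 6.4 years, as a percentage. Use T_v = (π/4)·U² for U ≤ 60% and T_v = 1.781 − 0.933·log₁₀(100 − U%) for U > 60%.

U ≈ 89.9 %

Drainage path length: H_d = H = 6.8 m (single drainage).
T_v = c_v·t/H_d² = 6.1×6.4/6.8² = 0.84429.
T_v = 0.84429 corresponds to the U > 60% branch:
U = 1 − 10^((1.781 − T_v)/0.933)/100 = 0.8991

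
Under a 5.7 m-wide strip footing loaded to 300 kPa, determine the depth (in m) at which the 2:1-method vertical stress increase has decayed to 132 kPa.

z ≈ 7.25 m

2:1 spreading — at depth z the loaded area has grown by z in each plan dimension:
qB/(B+z) = Δσ_z ⇒ z = qB/Δσ_z − B = 300×5.7/132 − 5.7 = 7.255 m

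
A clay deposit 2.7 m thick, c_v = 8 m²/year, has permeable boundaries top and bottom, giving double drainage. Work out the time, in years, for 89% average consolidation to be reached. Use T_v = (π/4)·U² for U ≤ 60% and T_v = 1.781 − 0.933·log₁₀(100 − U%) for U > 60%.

Drainage path length: H_d = H/2 = 1.35 m (double drainage).
U > 60%: T_v = 1.781 − 0.933·log₁₀(100 − 89) = 0.80938.
t = T_v·H_d²/c_v = 0.80938×1.35²/8 = 0.1844 years.

t ≈ 0.184 years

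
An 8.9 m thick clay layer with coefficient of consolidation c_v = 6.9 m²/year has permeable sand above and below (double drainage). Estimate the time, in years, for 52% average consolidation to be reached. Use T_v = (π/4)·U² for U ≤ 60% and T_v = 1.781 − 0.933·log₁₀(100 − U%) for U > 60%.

Drainage path length: H_d = H/2 = 4.45 m (double drainage).
U ≤ 60%: T_v = (π/4)·U² = (π/4)×0.52² = 0.21237.
t = T_v·H_d²/c_v = 0.21237×4.45²/6.9 = 0.6095 years.

t ≈ 0.609 years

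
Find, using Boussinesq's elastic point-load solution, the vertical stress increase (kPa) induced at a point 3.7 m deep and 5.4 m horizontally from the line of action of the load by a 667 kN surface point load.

Boussinesq vertical stress below a point load on an elastic half-space:
Δσ_z = 3P/(2πz²) · [1 + (r/z)²]^(−5/2)
r/z = 5.4/3.7 = 1.4595; [1+(r/z)²]^(−5/2) = 0.057694.
Δσ_z = 3×667/(2π×3.7²) × 0.057694 = 23.263 × 0.057694 = 1.342 kPa

Δσ_z ≈ 1.34 kPa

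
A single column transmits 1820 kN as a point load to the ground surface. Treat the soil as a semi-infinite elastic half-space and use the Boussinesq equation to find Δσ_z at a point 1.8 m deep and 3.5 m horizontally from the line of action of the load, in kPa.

Boussinesq vertical stress below a point load on an elastic half-space:
Δσ_z = 3P/(2πz²) · [1 + (r/z)²]^(−5/2)
r/z = 3.5/1.8 = 1.9444; [1+(r/z)²]^(−5/2) = 0.020009.
Δσ_z = 3×1820/(2π×1.8²) × 0.020009 = 268.21 × 0.020009 = 5.367 kPa

Δσ_z ≈ 5.37 kPa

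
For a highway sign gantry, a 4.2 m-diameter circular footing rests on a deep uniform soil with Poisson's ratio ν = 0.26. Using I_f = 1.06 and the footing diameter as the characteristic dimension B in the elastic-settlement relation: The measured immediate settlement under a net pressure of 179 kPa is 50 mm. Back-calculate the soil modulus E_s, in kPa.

S_e = q·B·(1−ν²)/E_s · I_f  ⇒  E_s = q·B·(1−ν²)·I_f / S_e.
E_s = 179 × 4.2 × 0.9324 × 1.06 / 0.05 = 14860 kPa

E_s ≈ 14900 kPa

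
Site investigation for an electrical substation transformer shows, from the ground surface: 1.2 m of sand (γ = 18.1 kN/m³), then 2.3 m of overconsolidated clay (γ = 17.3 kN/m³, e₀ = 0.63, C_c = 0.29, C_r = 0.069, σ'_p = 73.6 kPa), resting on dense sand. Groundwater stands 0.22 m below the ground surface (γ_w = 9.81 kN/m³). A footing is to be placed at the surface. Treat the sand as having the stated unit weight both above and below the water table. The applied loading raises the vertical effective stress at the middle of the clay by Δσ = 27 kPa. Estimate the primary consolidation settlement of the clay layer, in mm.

Mid-depth of clay below the ground surface: z = 1.2 + 2.3/2 = 2.35 m.
Total vertical stress at mid-clay: σ_v = 18.1×1.2 + 17.3×1.15 = 41.615 kPa.
Pore pressure: u = 9.81×(2.35 − 0.22) = 20.895 kPa.
Initial effective stress: σ'_0 = σ_v − u = 41.615 − 20.895 = 20.72 kPa.
Final effective stress: σ'_f = 20.72 + 27 = 47.72 kPa.
σ'_f = 47.72 ≤ σ'_p = 73.6 kPa, so the clay remains overconsolidated and only the recompression index applies:
S_c = C_r·H/(1+e₀)·log₁₀(σ'_f/σ'_0) = 0.069×2.3/1.63×log₁₀(47.72/20.72)
    = 0.097359 × 0.36231 = 0.03527 m

S_c ≈ 35.3 mm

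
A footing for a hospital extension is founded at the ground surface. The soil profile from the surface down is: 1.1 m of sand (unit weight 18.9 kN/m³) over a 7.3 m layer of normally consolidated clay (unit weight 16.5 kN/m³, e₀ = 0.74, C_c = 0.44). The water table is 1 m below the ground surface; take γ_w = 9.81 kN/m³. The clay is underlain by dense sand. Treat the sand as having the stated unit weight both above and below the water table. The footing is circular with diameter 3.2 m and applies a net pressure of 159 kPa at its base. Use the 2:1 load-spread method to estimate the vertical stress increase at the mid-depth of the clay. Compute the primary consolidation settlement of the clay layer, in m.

Mid-depth of clay below the ground surface: z = 1.1 + 7.3/2 = 4.75 m.
Total vertical stress at mid-clay: σ_v = 18.9×1.1 + 16.5×3.65 = 81.015 kPa.
Pore pressure: u = 9.81×(4.75 − 1) = 36.788 kPa.
Initial effective stress: σ'_0 = σ_v − u = 81.015 − 36.788 = 44.227 kPa.
Stress increase at mid-clay by the 2:1 spreading method:
Δσ ≈ qD²/(D+z)² = 159×3.2²/(3.2+4.75)² = 25.761 kPa
Final effective stress: σ'_f = σ'_0 + Δσ = 44.227 + 25.761 = 69.988 kPa.
Normally consolidated clay, so the full stress increment lies on the virgin compression line:
S_c = C_c·H/(1+e₀)·log₁₀(σ'_f/σ'_0) = 0.44×7.3/(1+0.74)×log₁₀(69.988/44.227)
    = 1.846 × 0.19934 = 0.368 m

S_c ≈ 0.368 m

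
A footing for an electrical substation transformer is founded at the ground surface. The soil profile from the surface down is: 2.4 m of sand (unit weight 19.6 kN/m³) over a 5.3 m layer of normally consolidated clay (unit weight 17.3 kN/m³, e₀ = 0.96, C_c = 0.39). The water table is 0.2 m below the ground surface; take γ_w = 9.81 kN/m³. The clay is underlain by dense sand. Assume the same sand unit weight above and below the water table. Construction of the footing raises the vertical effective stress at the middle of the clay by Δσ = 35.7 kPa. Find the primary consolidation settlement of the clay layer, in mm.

Mid-depth of clay below the ground surface: z = 2.4 + 5.3/2 = 5.05 m.
Total vertical stress at mid-clay: σ_v = 19.6×2.4 + 17.3×2.65 = 92.885 kPa.
Pore pressure: u = 9.81×(5.05 − 0.2) = 47.578 kPa.
Initial effective stress: σ'_0 = σ_v − u = 92.885 − 47.578 = 45.307 kPa.
Final effective stress: σ'_f = σ'_0 + Δσ = 45.307 + 35.7 = 81.007 kPa.
Normally consolidated clay, so the full stress increment lies on the virgin compression line:
S_c = C_c·H/(1+e₀)·log₁₀(σ'_f/σ'_0) = 0.39×5.3/(1+0.96)×log₁₀(81.007/45.307)
    = 1.0546 × 0.25236 = 0.2661 m

S_c ≈ 266 mm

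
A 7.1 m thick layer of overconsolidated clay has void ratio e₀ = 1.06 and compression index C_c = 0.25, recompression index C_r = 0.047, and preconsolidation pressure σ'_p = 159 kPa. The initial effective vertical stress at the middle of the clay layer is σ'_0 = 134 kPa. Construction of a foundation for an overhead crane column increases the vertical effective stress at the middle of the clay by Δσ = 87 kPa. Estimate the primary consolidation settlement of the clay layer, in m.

S_c ≈ 0.135 m

Final effective stress: σ'_f = 134 + 87 = 221 kPa.
σ'_f = 221 > σ'_p = 159 kPa, so the stress path crosses the preconsolidation pressure — recompression up to σ'_p, then virgin compression beyond:
S_c = H/(1+e₀)·[C_r·log₁₀(σ'_p/σ'_0) + C_c·log₁₀(σ'_f/σ'_p)]
    = 7.1/2.06 × [0.047×log₁₀(159/134) + 0.25×log₁₀(221/159)]
    = 3.4466 × [0.0034917 + 0.035749] = 0.1352 m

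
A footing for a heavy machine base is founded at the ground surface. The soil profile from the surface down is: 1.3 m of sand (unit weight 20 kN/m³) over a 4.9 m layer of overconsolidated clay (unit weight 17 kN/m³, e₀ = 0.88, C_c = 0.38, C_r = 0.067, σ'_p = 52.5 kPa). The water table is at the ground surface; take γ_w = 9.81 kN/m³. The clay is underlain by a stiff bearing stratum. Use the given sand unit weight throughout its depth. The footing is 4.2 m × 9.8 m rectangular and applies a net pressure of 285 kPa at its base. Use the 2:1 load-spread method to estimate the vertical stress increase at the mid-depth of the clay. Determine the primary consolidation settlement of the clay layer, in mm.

S_c ≈ 461 mm

Mid-depth of clay below the ground surface: z = 1.3 + 4.9/2 = 3.75 m.
Total vertical stress at mid-clay: σ_v = 20×1.3 + 17×2.45 = 67.65 kPa.
Pore pressure: u = 9.81×(3.75 − 0) = 36.788 kPa.
Initial effective stress: σ'_0 = σ_v − u = 67.65 − 36.788 = 30.862 kPa.
Stress increase at mid-clay by the 2:1 spreading method:
Δσ = qBL/((B+z)(L+z)) = 285×4.2×9.8/((4.2+3.75)(9.8+3.75)) = 108.9 kPa
Final effective stress: σ'_f = 30.862 + 108.9 = 139.76 kPa.
σ'_f = 139.76 > σ'_p = 52.5 kPa, so the stress path crosses the preconsolidation pressure — recompression up to σ'_p, then virgin compression beyond:
S_c = H/(1+e₀)·[C_r·log₁₀(σ'_p/σ'_0) + C_c·log₁₀(σ'_f/σ'_p)]
    = 4.9/1.88 × [0.067×log₁₀(52.5/30.862) + 0.38×log₁₀(139.76/52.5)]
    = 2.6064 × [0.015459 + 0.16158] = 0.4614 m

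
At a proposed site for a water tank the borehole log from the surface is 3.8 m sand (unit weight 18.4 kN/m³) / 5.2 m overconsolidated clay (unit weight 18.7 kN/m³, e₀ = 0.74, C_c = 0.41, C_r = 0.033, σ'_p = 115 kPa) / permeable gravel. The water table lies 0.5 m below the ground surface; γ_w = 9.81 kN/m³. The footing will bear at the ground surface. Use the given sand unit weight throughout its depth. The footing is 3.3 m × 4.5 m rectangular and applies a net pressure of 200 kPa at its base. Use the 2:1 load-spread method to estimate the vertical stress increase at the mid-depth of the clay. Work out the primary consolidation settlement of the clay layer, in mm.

Mid-depth of clay below the ground surface: z = 3.8 + 5.2/2 = 6.4 m.
Total vertical stress at mid-clay: σ_v = 18.4×3.8 + 18.7×2.6 = 118.54 kPa.
Pore pressure: u = 9.81×(6.4 − 0.5) = 57.879 kPa.
Initial effective stress: σ'_0 = σ_v − u = 118.54 − 57.879 = 60.661 kPa.
Stress increase at mid-clay by the 2:1 spreading method:
Δσ = qBL/((B+z)(L+z)) = 200×3.3×4.5/((3.3+6.4)(4.5+6.4)) = 28.09 kPa
Final effective stress: σ'_f = 60.661 + 28.09 = 88.751 kPa.
σ'_f = 88.751 ≤ σ'_p = 115 kPa, so the clay remains overconsolidated and only the recompression index applies:
S_c = C_r·H/(1+e₀)·log₁₀(σ'_f/σ'_0) = 0.033×5.2/1.74×log₁₀(88.751/60.661)
    = 0.098621 × 0.16526 = 0.0163 m

S_c ≈ 16.3 mm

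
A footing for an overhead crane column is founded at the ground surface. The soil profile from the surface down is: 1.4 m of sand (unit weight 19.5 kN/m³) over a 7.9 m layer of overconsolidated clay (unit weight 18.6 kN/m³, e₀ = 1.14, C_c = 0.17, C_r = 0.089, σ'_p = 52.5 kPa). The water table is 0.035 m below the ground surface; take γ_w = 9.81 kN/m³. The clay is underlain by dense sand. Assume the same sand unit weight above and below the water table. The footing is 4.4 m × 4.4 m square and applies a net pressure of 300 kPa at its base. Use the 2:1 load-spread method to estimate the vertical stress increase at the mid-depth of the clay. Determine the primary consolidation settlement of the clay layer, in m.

S_c ≈ 0.212 m

Mid-depth of clay below the ground surface: z = 1.4 + 7.9/2 = 5.35 m.
Total vertical stress at mid-clay: σ_v = 19.5×1.4 + 18.6×3.95 = 100.77 kPa.
Pore pressure: u = 9.81×(5.35 − 0.035) = 52.14 kPa.
Initial effective stress: σ'_0 = σ_v − u = 100.77 − 52.14 = 48.63 kPa.
Stress increase at mid-clay by the 2:1 spreading method:
Δσ = qBL/((B+z)(L+z)) = 300×4.4×4.4/((4.4+5.35)(4.4+5.35)) = 61.097 kPa
Final effective stress: σ'_f = 48.63 + 61.097 = 109.73 kPa.
σ'_f = 109.73 > σ'_p = 52.5 kPa, so the stress path crosses the preconsolidation pressure — recompression up to σ'_p, then virgin compression beyond:
S_c = H/(1+e₀)·[C_r·log₁₀(σ'_p/σ'_0) + C_c·log₁₀(σ'_f/σ'_p)]
    = 7.9/2.14 × [0.089×log₁₀(52.5/48.63) + 0.17×log₁₀(109.73/52.5)]
    = 3.6916 × [0.0029597 + 0.054428] = 0.2119 m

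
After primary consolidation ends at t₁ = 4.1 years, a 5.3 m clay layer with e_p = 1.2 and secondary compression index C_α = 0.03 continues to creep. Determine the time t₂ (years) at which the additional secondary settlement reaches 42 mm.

t₂ ≈ 15.6 years

S_s = C_α·H/(1+e_p)·log₁₀(t₂/t₁) ⇒ log₁₀(t₂/t₁) = S_s·(1+e_p)/(C_α·H).
log₁₀(t₂/t₁) = 0.042 × (1+1.2) / (0.03×5.3) = 0.5811
t₂ = t₁ × 10^0.5811 = 4.1 × 3.812 = 15.63 years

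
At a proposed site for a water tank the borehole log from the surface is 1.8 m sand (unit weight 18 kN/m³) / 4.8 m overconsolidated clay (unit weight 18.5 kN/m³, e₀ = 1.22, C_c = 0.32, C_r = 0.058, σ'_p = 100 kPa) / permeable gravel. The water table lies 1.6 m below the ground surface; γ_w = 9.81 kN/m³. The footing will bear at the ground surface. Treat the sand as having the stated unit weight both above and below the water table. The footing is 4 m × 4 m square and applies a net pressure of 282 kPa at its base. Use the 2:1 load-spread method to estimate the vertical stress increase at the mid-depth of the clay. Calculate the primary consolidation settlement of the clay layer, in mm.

S_c ≈ 87.1 mm

Mid-depth of clay below the ground surface: z = 1.8 + 4.8/2 = 4.2 m.
Total vertical stress at mid-clay: σ_v = 18×1.8 + 18.5×2.4 = 76.8 kPa.
Pore pressure: u = 9.81×(4.2 − 1.6) = 25.506 kPa.
Initial effective stress: σ'_0 = σ_v − u = 76.8 − 25.506 = 51.294 kPa.
Stress increase at mid-clay by the 2:1 spreading method:
Δσ = qBL/((B+z)(L+z)) = 282×4×4/((4+4.2)(4+4.2)) = 67.103 kPa
Final effective stress: σ'_f = 51.294 + 67.103 = 118.4 kPa.
σ'_f = 118.4 > σ'_p = 100 kPa, so the stress path crosses the preconsolidation pressure — recompression up to σ'_p, then virgin compression beyond:
S_c = H/(1+e₀)·[C_r·log₁₀(σ'_p/σ'_0) + C_c·log₁₀(σ'_f/σ'_p)]
    = 4.8/2.22 × [0.058×log₁₀(100/51.294) + 0.32×log₁₀(118.4/100)]
    = 2.1622 × [0.016816 + 0.023473] = 0.08711 m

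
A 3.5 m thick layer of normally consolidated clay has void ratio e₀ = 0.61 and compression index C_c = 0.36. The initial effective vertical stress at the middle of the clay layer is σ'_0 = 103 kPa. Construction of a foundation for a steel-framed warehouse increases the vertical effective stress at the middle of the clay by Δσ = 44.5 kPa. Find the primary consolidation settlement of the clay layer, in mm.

Final effective stress: σ'_f = σ'_0 + Δσ = 103 + 44.5 = 147.5 kPa.
Normally consolidated clay, so the full stress increment lies on the virgin compression line:
S_c = C_c·H/(1+e₀)·log₁₀(σ'_f/σ'_0) = 0.36×3.5/(1+0.61)×log₁₀(147.5/103)
    = 0.78261 × 0.15595 = 0.122 m

S_c ≈ 122 mm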